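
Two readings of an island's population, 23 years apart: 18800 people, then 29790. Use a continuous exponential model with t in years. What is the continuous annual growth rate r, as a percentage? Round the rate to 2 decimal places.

29790 = 18800 · e^(r·23)
e^(23r) = 29790/18800 = 1.58457
r = ln(1.58457) / 23 = 0.46032 / 23

r ≈ 2.00% per year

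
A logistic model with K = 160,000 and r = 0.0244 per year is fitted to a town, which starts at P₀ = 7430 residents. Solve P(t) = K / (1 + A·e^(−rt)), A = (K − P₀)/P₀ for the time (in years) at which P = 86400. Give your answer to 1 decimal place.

t ≈ 130.4 years

A = (160000 − 7430)/7430 = 20.53432
86400 = 160000/(1 + 20.53432·e^(−0.0244t)) → 1 + 20.53432·e^(−0.0244t) = 1.85185
e^(−0.0244t) = 0.041484 → t = ln(24.10551)/0.0244 = 3.18244/0.0244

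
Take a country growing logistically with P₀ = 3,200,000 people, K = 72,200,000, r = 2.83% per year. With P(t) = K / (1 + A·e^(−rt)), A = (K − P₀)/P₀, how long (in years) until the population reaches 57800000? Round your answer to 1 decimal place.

A = (72200000 − 3200000)/3200000 = 21.5625
57800000 = 72200000/(1 + 21.5625·e^(−0.0283t)) → 1 + 21.5625·e^(−0.0283t) = 1.24913
e^(−0.0283t) = 0.011554 → t = ln(86.54948)/0.0283 = 4.46072/0.0283

t ≈ 157.6 years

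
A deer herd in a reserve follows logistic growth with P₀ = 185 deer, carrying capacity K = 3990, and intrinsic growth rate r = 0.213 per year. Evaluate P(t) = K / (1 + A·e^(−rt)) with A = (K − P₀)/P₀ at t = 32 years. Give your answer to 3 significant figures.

A = (3990 − 185)/185 = 20.56757
P(32) = 3990 / (1 + 20.56757·e^(−0.213·32)) = 3990 / (1 + 20.56757·0.001096)
= 3990 / 1.02254 ≈ 3902.03

≈ 3,900 deer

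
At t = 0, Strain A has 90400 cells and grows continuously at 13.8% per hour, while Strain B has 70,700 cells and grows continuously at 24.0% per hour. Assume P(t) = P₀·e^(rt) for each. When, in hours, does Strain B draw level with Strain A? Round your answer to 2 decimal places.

90400·e^(0.138t) = 70700·e^(0.24t)
90400/70700 = e^((0.24 − 0.138)t) → ln(1.27864) = 0.102·t
t = 0.2458 / 0.102

t ≈ 2.41 hours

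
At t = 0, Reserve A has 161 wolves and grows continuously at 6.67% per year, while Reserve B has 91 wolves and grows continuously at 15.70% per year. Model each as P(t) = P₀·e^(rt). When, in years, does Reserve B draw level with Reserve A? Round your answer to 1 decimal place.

161·e^(0.0667t) = 91·e^(0.157t)
161/91 = e^((0.157 − 0.0667)t) → ln(1.76923) = 0.0903·t
t = 0.57054 / 0.0903

t ≈ 6.3 years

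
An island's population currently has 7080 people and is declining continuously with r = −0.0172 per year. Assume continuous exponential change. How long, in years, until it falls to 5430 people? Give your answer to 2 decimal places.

5430 = 7080 · e^(-0.0172·t)
t = ln(5430/7080) / -0.0172 = ln(0.76695) / -0.0172 = -0.26533 / -0.0172

t ≈ 15.43 years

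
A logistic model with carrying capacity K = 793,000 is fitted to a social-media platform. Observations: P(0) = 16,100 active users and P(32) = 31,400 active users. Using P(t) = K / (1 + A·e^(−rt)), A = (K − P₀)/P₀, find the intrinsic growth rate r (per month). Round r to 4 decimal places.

r ≈ 0.0215 per month

A = (793000 − 16100)/16100 = 48.25466
31400 = 793000/(1 + 48.25466·e^(−r·32)) → e^(−32r) = (25.25478 − 1)/48.25466 = 0.502641
r = −ln(0.502641)/32 = 0.68788/32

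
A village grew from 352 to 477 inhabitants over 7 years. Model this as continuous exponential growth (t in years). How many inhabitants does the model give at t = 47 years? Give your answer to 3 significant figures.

r = ln(477/352) / 7 ≈ 0.043412 per year
P(47) = 352 · e^(0.043412·47) = 352 · 7.69348 ≈ 2708.1

≈ 2,710 inhabitants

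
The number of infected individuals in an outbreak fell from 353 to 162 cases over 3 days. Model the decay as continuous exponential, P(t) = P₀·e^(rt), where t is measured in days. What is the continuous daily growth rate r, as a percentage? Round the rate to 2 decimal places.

r ≈ -25.96% per day

162 = 353 · e^(r·3)
e^(3r) = 162/353 = 0.45892
r = ln(0.45892) / 3 = -0.77887 / 3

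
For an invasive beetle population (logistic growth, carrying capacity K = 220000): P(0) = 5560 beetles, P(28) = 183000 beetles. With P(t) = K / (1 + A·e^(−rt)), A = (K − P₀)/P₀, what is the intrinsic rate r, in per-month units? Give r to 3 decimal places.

A = (220000 − 5560)/5560 = 38.56835
183000 = 220000/(1 + 38.56835·e^(−r·28)) → e^(−28r) = (1.20219 − 1)/38.56835 = 0.005242
r = −ln(0.005242)/28 = 5.251/28

r ≈ 0.188 per month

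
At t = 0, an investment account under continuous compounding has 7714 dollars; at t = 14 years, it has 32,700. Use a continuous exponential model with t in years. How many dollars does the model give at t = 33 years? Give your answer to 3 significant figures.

r = ln(32700/7714) / 14 ≈ 0.103167 per year
P(33) = 7714 · e^(0.103167·33) = 7714 · 30.09959 ≈ 232188.23

≈ 232,000 dollars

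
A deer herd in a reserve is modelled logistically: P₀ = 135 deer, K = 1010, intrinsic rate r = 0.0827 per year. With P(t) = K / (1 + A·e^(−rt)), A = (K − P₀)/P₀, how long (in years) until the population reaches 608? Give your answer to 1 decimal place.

A = (1010 − 135)/135 = 6.48148
608 = 1010/(1 + 6.48148·e^(−0.0827t)) → 1 + 6.48148·e^(−0.0827t) = 1.66118
e^(−0.0827t) = 0.102011 → t = ln(9.80284)/0.0827 = 2.28267/0.0827

t ≈ 27.6 years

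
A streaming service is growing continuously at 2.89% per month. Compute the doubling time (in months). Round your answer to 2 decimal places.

doubling time = ln(2) / |r| = 0.69315 / 0.0289

doubling time ≈ 23.98 months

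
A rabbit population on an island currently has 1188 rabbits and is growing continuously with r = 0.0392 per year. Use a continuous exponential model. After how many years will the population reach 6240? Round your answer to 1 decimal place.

6240 = 1188 · e^(0.0392·t)
t = ln(6240/1188) / 0.0392 = ln(5.25253) / 0.0392 = 1.65871 / 0.0392

t ≈ 42.3 years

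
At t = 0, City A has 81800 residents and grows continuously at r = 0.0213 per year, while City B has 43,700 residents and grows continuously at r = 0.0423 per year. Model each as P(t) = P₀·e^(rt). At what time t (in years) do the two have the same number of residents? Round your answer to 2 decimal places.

81800·e^(0.0213t) = 43700·e^(0.0423t)
81800/43700 = e^((0.0423 − 0.0213)t) → ln(1.87185) = 0.021·t
t = 0.62693 / 0.021

t ≈ 29.85 years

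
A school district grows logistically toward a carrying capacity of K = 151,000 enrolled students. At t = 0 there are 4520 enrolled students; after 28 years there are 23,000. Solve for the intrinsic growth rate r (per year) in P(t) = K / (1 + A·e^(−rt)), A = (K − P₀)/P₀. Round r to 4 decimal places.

A = (151000 − 4520)/4520 = 32.40708
23000 = 151000/(1 + 32.40708·e^(−r·28)) → e^(−28r) = (6.56522 − 1)/32.40708 = 0.171728
r = −ln(0.171728)/28 = 1.76184/28

r ≈ 0.0629 per year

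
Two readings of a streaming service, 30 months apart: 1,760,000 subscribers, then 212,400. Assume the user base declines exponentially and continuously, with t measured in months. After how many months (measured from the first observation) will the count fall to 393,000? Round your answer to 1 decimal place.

r = ln(212400/1760000) / 30 ≈ -0.070487 per month
t = ln(393000/1760000) / r = -1.49926 / -0.070487 ≈ 21.27

t ≈ 21.3 months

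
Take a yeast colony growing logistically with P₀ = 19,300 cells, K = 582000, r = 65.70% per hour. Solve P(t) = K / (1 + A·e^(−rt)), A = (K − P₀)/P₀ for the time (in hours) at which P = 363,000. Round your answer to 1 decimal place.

A = (582000 − 19300)/19300 = 29.15544
363000 = 582000/(1 + 29.15544·e^(−0.657t)) → 1 + 29.15544·e^(−0.657t) = 1.60331
e^(−0.657t) = 0.020693 → t = ln(48.32614)/0.657 = 3.87797/0.657

t ≈ 5.9 hours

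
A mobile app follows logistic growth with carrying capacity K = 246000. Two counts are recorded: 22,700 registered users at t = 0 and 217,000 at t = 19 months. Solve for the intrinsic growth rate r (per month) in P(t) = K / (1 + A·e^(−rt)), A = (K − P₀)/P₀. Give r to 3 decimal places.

A = (246000 − 22700)/22700 = 9.837
217000 = 246000/(1 + 9.837·e^(−r·19)) → e^(−19r) = (1.13364 − 1)/9.837 = 0.013585
r = −ln(0.013585)/19 = 4.29875/19

r ≈ 0.226 per month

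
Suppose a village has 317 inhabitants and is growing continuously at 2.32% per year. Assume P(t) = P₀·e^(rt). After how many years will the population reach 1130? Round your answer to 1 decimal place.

t ≈ 54.8 years

1130 = 317 · e^(0.0232·t)
t = ln(1130/317) / 0.0232 = ln(3.56467) / 0.0232 = 1.27107 / 0.0232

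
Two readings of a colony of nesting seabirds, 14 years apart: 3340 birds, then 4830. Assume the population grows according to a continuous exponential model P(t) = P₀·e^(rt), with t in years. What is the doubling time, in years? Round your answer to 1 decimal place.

doubling time ≈ 26.3 years

r = ln(4830/3340) / 14 = ln(1.44611) / 14 ≈ 0.026348 per year
doubling time = ln 2 / |r| = 0.69315 / 0.026348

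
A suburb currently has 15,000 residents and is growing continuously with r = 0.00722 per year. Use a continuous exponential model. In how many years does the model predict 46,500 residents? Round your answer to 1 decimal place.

t ≈ 156.7 years

46500 = 15000 · e^(0.00722·t)
t = ln(46500/15000) / 0.00722 = ln(3.1) / 0.00722 = 1.1314 / 0.00722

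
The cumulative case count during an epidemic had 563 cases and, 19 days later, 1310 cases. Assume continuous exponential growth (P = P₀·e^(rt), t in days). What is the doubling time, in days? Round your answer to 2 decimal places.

r = ln(1310/563) / 19 = ln(2.32682) / 19 ≈ 0.044448 per day
doubling time = ln 2 / |r| = 0.69315 / 0.044448

doubling time ≈ 15.59 days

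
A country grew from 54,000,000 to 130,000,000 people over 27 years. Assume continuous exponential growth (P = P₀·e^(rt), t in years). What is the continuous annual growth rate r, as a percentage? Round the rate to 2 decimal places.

130000000 = 54000000 · e^(r·27)
e^(27r) = 130000000/54000000 = 2.40741
r = ln(2.40741) / 27 = 0.87855 / 27

r ≈ 3.25% per year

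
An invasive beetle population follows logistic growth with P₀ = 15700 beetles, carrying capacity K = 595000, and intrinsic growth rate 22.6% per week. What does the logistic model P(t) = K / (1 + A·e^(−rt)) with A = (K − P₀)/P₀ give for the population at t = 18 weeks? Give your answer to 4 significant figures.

≈ 364,700 beetles

A = (595000 − 15700)/15700 = 36.89809
P(18) = 595000 / (1 + 36.89809·e^(−0.226·18)) = 595000 / (1 + 36.89809·0.017112)
= 595000 / 1.63138 ≈ 364720.88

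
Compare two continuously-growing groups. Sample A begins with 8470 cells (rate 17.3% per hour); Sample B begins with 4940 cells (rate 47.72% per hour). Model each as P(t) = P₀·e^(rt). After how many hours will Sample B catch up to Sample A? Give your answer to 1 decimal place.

t ≈ 1.8 hours

8470·e^(0.173t) = 4940·e^(0.4772t)
8470/4940 = e^((0.4772 − 0.173)t) → ln(1.71457) = 0.3042·t
t = 0.53917 / 0.3042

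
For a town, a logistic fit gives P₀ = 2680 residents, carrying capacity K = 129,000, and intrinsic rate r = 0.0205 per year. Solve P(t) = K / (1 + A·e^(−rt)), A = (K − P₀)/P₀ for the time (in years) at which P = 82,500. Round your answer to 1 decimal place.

A = (129000 − 2680)/2680 = 47.13433
82500 = 129000/(1 + 47.13433·e^(−0.0205t)) → 1 + 47.13433·e^(−0.0205t) = 1.56364
e^(−0.0205t) = 0.011958 → t = ln(83.62542)/0.0205 = 4.42635/0.0205

t ≈ 215.9 years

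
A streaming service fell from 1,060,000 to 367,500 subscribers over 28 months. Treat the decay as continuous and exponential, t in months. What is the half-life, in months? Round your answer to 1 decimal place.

half-life ≈ 18.3 months

r = ln(367500/1060000) / 28 = ln(0.3467) / 28 ≈ -0.037832 per month
half-life = ln 2 / |r| = 0.69315 / 0.037832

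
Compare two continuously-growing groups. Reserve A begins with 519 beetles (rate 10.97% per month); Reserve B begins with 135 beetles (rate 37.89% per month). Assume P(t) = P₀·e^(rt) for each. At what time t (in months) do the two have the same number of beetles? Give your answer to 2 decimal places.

519·e^(0.1097t) = 135·e^(0.3789t)
519/135 = e^((0.3789 − 0.1097)t) → ln(3.84444) = 0.2692·t
t = 1.34663 / 0.2692

t ≈ 5.00 months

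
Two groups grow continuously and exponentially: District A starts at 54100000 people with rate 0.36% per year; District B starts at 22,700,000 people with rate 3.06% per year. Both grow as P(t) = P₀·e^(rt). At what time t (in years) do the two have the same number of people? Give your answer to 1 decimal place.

54100000·e^(0.0036t) = 22700000·e^(0.0306t)
54100000/22700000 = e^((0.0306 − 0.0036)t) → ln(2.38326) = 0.027·t
t = 0.86847 / 0.027

t ≈ 32.2 years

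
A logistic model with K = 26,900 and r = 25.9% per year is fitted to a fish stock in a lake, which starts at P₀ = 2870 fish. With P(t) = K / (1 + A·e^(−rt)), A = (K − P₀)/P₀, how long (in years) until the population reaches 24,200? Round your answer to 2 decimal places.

t ≈ 16.67 years

A = (26900 − 2870)/2870 = 8.37282
24200 = 26900/(1 + 8.37282·e^(−0.259t)) → 1 + 8.37282·e^(−0.259t) = 1.11157
e^(−0.259t) = 0.013325 → t = ln(75.0453)/0.259 = 4.31809/0.259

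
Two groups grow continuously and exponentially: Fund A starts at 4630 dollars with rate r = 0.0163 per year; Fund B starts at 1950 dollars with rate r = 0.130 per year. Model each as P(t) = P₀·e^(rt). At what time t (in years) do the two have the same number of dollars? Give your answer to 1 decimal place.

4630·e^(0.0163t) = 1950·e^(0.13t)
4630/1950 = e^((0.13 − 0.0163)t) → ln(2.37436) = 0.1137·t
t = 0.86473 / 0.1137

t ≈ 7.6 years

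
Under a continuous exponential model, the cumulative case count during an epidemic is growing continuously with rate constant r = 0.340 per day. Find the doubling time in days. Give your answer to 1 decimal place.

doubling time = ln(2) / |r| = 0.69315 / 0.34

doubling time ≈ 2.0 days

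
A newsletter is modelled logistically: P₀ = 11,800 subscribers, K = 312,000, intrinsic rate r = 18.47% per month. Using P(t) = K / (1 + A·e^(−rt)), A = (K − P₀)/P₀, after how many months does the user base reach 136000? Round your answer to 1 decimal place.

A = (312000 − 11800)/11800 = 25.44068
136000 = 312000/(1 + 25.44068·e^(−0.1847t)) → 1 + 25.44068·e^(−0.1847t) = 2.29412
e^(−0.1847t) = 0.050868 → t = ln(19.65871)/0.1847 = 2.97852/0.1847

t ≈ 16.1 months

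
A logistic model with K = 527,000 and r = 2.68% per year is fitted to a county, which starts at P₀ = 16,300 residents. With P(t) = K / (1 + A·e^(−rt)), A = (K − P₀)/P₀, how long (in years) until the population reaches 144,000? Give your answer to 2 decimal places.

t ≈ 92.03 years

A = (527000 − 16300)/16300 = 31.33129
144000 = 527000/(1 + 31.33129·e^(−0.0268t)) → 1 + 31.33129·e^(−0.0268t) = 3.65972
e^(−0.0268t) = 0.08489 → t = ln(11.77991)/0.0268 = 2.4664/0.0268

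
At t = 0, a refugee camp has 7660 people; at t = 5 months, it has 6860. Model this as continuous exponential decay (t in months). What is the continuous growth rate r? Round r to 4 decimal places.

r ≈ -0.0221 per month

6860 = 7660 · e^(r·5)
e^(5r) = 6860/7660 = 0.89556
r = ln(0.89556) / 5 = -0.1103 / 5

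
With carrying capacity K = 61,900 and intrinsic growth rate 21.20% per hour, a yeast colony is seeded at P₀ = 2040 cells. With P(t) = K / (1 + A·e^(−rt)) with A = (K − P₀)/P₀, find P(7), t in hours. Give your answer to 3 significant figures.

≈ 8,090 cells

A = (61900 − 2040)/2040 = 29.34314
P(7) = 61900 / (1 + 29.34314·e^(−0.212·7)) = 61900 / (1 + 29.34314·0.226729)
= 61900 / 7.65294 ≈ 8088.4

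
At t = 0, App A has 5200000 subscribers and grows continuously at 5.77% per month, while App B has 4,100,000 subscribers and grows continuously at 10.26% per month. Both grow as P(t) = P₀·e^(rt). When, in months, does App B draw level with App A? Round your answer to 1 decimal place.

t ≈ 5.3 months

5200000·e^(0.0577t) = 4100000·e^(0.1026t)
5200000/4100000 = e^((0.1026 − 0.0577)t) → ln(1.26829) = 0.0449·t
t = 0.23767 / 0.0449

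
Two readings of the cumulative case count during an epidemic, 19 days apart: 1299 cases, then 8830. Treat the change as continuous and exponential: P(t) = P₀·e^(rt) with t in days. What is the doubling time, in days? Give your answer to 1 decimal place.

doubling time ≈ 6.9 days

r = ln(8830/1299) / 19 = ln(6.79754) / 19 ≈ 0.100872 per day
doubling time = ln 2 / |r| = 0.69315 / 0.100872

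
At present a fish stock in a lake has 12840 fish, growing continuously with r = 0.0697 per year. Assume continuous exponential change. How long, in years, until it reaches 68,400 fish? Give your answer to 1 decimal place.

t ≈ 24.0 years

68400 = 12840 · e^(0.0697·t)
t = ln(68400/12840) / 0.0697 = ln(5.3271) / 0.0697 = 1.67281 / 0.0697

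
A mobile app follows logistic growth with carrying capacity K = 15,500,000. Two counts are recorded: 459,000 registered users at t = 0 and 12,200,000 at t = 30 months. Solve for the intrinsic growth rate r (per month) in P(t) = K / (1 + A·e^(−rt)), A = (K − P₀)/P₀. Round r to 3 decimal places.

r ≈ 0.160 per month

A = (15500000 − 459000)/459000 = 32.76906
12200000 = 15500000/(1 + 32.76906·e^(−r·30)) → e^(−30r) = (1.27049 − 1)/32.76906 = 0.008254
r = −ln(0.008254)/30 = 4.797/30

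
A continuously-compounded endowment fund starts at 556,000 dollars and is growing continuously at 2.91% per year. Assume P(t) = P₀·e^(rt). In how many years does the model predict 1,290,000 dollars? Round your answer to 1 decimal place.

t ≈ 28.9 years

1290000 = 556000 · e^(0.0291·t)
t = ln(1290000/556000) / 0.0291 = ln(2.32014) / 0.0291 = 0.84163 / 0.0291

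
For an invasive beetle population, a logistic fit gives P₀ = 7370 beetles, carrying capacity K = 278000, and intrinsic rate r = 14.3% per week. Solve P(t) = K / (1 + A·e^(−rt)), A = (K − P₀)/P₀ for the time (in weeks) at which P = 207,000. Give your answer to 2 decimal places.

t ≈ 32.68 weeks

A = (278000 − 7370)/7370 = 36.72049
207000 = 278000/(1 + 36.72049·e^(−0.143t)) → 1 + 36.72049·e^(−0.143t) = 1.343
e^(−0.143t) = 0.009341 → t = ln(107.05833)/0.143 = 4.67337/0.143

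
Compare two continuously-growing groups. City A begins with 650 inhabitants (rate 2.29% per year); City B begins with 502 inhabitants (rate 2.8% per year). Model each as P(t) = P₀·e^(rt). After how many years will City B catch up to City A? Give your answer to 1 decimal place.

650·e^(0.0229t) = 502·e^(0.028t)
650/502 = e^((0.028 − 0.0229)t) → ln(1.29482) = 0.0051·t
t = 0.25837 / 0.0051

t ≈ 50.7 years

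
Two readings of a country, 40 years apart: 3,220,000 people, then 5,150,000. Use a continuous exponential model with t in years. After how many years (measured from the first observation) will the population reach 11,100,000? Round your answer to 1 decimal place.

t ≈ 105.4 years

r = ln(5150000/3220000) / 40 ≈ 0.01174 per year
t = ln(11100000/3220000) / r = 1.23756 / 0.01174 ≈ 105.411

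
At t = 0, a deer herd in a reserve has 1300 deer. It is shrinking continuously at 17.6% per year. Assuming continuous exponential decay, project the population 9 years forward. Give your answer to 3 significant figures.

P(9) = 1300 · e^(-0.176·9) = 1300 · e^(-1.584)
= 1300 · 0.20515 ≈ 266.7

≈ 267 deer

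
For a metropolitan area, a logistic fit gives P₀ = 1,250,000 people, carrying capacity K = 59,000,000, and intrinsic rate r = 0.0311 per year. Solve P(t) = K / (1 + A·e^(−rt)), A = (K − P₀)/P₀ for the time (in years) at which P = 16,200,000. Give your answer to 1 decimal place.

A = (59000000 − 1250000)/1250000 = 46.2
16200000 = 59000000/(1 + 46.2·e^(−0.0311t)) → 1 + 46.2·e^(−0.0311t) = 3.64198
e^(−0.0311t) = 0.057186 → t = ln(17.48692)/0.0311 = 2.86145/0.0311

t ≈ 92.0 years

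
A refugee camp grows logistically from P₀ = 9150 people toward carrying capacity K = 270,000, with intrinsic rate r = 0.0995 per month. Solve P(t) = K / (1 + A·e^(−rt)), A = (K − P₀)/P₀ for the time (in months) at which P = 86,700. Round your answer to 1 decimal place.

A = (270000 − 9150)/9150 = 28.5082
86700 = 270000/(1 + 28.5082·e^(−0.0995t)) → 1 + 28.5082·e^(−0.0995t) = 3.11419
e^(−0.0995t) = 0.074161 → t = ln(13.48424)/0.0995 = 2.60152/0.0995

t ≈ 26.1 months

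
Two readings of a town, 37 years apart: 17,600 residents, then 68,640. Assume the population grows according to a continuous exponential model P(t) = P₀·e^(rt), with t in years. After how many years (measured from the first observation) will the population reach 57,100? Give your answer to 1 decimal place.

r = ln(68640/17600) / 37 ≈ 0.036783 per year
t = ln(57100/17600) / r = 1.17691 / 0.036783 ≈ 31.996

t ≈ 32.0 years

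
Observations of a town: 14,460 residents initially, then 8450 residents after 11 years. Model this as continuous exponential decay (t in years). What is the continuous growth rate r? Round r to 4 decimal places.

r ≈ -0.0488 per year

8450 = 14460 · e^(r·11)
e^(11r) = 8450/14460 = 0.58437
r = ln(0.58437) / 11 = -0.53722 / 11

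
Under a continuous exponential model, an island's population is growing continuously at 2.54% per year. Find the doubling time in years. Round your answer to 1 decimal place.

doubling time ≈ 27.3 years

doubling time = ln(2) / |r| = 0.69315 / 0.0254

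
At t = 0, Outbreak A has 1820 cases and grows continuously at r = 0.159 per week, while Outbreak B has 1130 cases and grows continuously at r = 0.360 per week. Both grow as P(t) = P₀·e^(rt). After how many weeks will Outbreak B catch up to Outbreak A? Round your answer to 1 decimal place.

1820·e^(0.159t) = 1130·e^(0.36t)
1820/1130 = e^((0.36 − 0.159)t) → ln(1.61062) = 0.201·t
t = 0.47662 / 0.201

t ≈ 2.4 weeks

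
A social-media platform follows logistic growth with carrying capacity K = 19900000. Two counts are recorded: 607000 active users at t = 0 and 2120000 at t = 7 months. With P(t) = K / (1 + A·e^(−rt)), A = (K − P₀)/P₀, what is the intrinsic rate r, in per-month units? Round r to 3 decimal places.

r ≈ 0.190 per month

A = (19900000 − 607000)/607000 = 31.78418
2120000 = 19900000/(1 + 31.78418·e^(−r·7)) → e^(−7r) = (9.38679 − 1)/31.78418 = 0.263867
r = −ln(0.263867)/7 = 1.33231/7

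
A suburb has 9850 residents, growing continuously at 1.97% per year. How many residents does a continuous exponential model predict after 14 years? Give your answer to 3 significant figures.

≈ 13,000 residents

P(14) = 9850 · e^(0.0197·14) = 9850 · e^(0.2758)
= 9850 · 1.31758 ≈ 12978.21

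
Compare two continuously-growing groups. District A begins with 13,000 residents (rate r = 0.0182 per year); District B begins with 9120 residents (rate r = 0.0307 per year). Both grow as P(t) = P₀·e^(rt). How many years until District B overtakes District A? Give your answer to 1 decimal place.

13000·e^(0.0182t) = 9120·e^(0.0307t)
13000/9120 = e^((0.0307 − 0.0182)t) → ln(1.42544) = 0.0125·t
t = 0.35448 / 0.0125

t ≈ 28.4 years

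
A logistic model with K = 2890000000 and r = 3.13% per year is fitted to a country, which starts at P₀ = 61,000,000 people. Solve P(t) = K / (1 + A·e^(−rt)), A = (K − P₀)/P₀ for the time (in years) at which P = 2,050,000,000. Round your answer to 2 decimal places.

A = (2890000000 − 61000000)/61000000 = 46.37705
2050000000 = 2890000000/(1 + 46.37705·e^(−0.0313t)) → 1 + 46.37705·e^(−0.0313t) = 1.40976
e^(−0.0313t) = 0.008835 → t = ln(113.18208)/0.0313 = 4.729/0.0313

t ≈ 151.09 years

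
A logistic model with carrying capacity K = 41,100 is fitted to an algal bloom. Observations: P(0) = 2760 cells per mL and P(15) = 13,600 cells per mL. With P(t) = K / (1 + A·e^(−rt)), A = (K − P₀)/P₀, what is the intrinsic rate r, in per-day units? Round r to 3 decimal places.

r ≈ 0.128 per day

A = (41100 − 2760)/2760 = 13.8913
13600 = 41100/(1 + 13.8913·e^(−r·15)) → e^(−15r) = (3.02206 − 1)/13.8913 = 0.145563
r = −ln(0.145563)/15 = 1.92715/15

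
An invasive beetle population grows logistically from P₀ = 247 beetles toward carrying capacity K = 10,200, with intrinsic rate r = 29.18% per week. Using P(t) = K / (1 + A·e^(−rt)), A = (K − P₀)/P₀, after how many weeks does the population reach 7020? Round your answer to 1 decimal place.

t ≈ 15.4 weeks

A = (10200 − 247)/247 = 40.29555
7020 = 10200/(1 + 40.29555·e^(−0.2918t)) → 1 + 40.29555·e^(−0.2918t) = 1.45299
e^(−0.2918t) = 0.011242 → t = ln(88.95432)/0.2918 = 4.48812/0.2918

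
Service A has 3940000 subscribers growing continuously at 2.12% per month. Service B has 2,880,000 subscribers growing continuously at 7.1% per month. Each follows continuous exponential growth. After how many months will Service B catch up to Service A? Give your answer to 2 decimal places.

3940000·e^(0.0212t) = 2880000·e^(0.071t)
3940000/2880000 = e^((0.071 − 0.0212)t) → ln(1.36806) = 0.0498·t
t = 0.31339 / 0.0498

t ≈ 6.29 months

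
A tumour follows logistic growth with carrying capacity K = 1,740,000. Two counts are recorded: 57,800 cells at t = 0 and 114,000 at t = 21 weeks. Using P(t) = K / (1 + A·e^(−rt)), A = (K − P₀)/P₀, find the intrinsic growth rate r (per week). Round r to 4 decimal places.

A = (1740000 − 57800)/57800 = 29.10381
114000 = 1740000/(1 + 29.10381·e^(−r·21)) → e^(−21r) = (15.26316 − 1)/29.10381 = 0.490079
r = −ln(0.490079)/21 = 0.71319/21

r ≈ 0.0340 per week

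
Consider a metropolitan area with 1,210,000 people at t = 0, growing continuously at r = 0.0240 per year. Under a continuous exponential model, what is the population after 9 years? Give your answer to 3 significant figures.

≈ 1,500,000 people

P(9) = 1210000 · e^(0.024·9) = 1210000 · e^(0.216)
= 1210000 · 1.2411 ≈ 1501733.88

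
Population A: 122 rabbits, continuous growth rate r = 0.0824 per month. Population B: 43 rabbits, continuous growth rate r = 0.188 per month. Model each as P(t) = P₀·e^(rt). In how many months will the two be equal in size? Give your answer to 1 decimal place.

t ≈ 9.9 months

122·e^(0.0824t) = 43·e^(0.188t)
122/43 = e^((0.188 − 0.0824)t) → ln(2.83721) = 0.1056·t
t = 1.04282 / 0.1056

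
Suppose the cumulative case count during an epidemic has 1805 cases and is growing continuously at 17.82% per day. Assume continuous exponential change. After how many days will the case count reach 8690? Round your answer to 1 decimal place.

t ≈ 8.8 days

8690 = 1805 · e^(0.1782·t)
t = ln(8690/1805) / 0.1782 = ln(4.8144) / 0.1782 = 1.57161 / 0.1782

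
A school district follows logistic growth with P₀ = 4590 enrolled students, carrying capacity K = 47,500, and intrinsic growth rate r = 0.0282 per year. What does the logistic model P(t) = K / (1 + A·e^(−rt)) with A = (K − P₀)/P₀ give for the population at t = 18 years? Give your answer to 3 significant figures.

A = (47500 − 4590)/4590 = 9.34858
P(18) = 47500 / (1 + 9.34858·e^(−0.0282·18)) = 47500 / (1 + 9.34858·0.601938)
= 47500 / 6.62727 ≈ 7167.35

≈ 7,170 enrolled students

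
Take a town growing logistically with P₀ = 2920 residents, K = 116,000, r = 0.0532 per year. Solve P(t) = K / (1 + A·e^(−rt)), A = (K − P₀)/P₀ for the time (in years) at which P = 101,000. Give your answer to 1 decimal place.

A = (116000 − 2920)/2920 = 38.72603
101000 = 116000/(1 + 38.72603·e^(−0.0532t)) → 1 + 38.72603·e^(−0.0532t) = 1.14851
e^(−0.0532t) = 0.003835 → t = ln(260.75525)/0.0532 = 5.56358/0.0532

t ≈ 104.6 years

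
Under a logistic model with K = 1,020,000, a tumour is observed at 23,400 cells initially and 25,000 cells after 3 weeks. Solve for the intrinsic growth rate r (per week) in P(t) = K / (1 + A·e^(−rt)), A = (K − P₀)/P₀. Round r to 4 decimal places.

A = (1020000 − 23400)/23400 = 42.58974
25000 = 1020000/(1 + 42.58974·e^(−r·3)) → e^(−3r) = (40.8 − 1)/42.58974 = 0.934497
r = −ln(0.934497)/3 = 0.06775/3

r ≈ 0.0226 per week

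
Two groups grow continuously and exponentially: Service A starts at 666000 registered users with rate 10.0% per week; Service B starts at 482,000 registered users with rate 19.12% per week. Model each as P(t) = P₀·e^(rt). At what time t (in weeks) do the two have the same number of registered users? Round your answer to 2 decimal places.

t ≈ 3.55 weeks

666000·e^(0.1t) = 482000·e^(0.1912t)
666000/482000 = e^((0.1912 − 0.1)t) → ln(1.38174) = 0.0912·t
t = 0.32335 / 0.0912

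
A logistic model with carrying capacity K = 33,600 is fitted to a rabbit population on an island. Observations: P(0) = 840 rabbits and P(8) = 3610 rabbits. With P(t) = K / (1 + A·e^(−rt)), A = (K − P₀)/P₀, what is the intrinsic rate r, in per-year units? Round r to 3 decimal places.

r ≈ 0.193 per year

A = (33600 − 840)/840 = 39
3610 = 33600/(1 + 39·e^(−r·8)) → e^(−8r) = (9.30748 − 1)/39 = 0.213012
r = −ln(0.213012)/8 = 1.54641/8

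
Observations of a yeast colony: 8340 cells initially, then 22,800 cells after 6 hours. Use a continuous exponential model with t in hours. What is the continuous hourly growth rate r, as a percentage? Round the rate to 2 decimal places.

r ≈ 16.76% per hour

22800 = 8340 · e^(r·6)
e^(6r) = 22800/8340 = 2.73381
r = ln(2.73381) / 6 = 1.0057 / 6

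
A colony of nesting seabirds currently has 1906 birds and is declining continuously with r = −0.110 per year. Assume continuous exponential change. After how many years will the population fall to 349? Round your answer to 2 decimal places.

t ≈ 15.43 years

349 = 1906 · e^(-0.11·t)
t = ln(349/1906) / -0.11 = ln(0.18311) / -0.11 = -1.69769 / -0.11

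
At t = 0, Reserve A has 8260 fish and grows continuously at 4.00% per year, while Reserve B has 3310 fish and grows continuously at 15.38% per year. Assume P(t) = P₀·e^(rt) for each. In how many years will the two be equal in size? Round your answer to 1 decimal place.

8260·e^(0.04t) = 3310·e^(0.1538t)
8260/3310 = e^((0.1538 − 0.04)t) → ln(2.49547) = 0.1138·t
t = 0.91448 / 0.1138

t ≈ 8.0 years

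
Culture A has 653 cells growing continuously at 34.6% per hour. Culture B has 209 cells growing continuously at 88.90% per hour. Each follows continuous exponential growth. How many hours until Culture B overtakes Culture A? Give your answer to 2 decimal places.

653·e^(0.346t) = 209·e^(0.889t)
653/209 = e^((0.889 − 0.346)t) → ln(3.1244) = 0.543·t
t = 1.13924 / 0.543

t ≈ 2.10 hours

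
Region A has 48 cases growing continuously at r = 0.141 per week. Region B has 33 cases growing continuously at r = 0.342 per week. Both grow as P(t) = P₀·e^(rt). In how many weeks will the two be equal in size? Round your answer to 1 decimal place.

48·e^(0.141t) = 33·e^(0.342t)
48/33 = e^((0.342 − 0.141)t) → ln(1.45455) = 0.201·t
t = 0.37469 / 0.201

t ≈ 1.9 weeks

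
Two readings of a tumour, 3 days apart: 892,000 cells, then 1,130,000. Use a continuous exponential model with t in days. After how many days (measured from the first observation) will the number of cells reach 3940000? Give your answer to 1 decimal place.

t ≈ 18.8 days

r = ln(1130000/892000) / 3 ≈ 0.078836 per day
t = ln(3940000/892000) / r = 1.48547 / 0.078836 ≈ 18.843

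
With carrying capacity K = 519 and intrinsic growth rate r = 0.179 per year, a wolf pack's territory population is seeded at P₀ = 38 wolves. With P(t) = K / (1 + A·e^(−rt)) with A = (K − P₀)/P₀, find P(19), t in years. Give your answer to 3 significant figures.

A = (519 − 38)/38 = 12.65789
P(19) = 519 / (1 + 12.65789·e^(−0.179·19)) = 519 / (1 + 12.65789·0.03334)
= 519 / 1.42201 ≈ 364.98

≈ 365 wolves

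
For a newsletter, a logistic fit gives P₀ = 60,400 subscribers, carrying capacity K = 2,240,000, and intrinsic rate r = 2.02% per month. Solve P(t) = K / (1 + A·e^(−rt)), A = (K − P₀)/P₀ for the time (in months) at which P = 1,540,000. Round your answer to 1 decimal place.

A = (2240000 − 60400)/60400 = 36.08609
1540000 = 2240000/(1 + 36.08609·e^(−0.0202t)) → 1 + 36.08609·e^(−0.0202t) = 1.45455
e^(−0.0202t) = 0.012596 → t = ln(79.3894)/0.0202 = 4.37436/0.0202

t ≈ 216.6 months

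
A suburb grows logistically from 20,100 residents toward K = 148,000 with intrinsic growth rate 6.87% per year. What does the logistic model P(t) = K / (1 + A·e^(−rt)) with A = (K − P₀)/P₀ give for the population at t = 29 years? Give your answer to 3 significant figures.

≈ 79,200 residents

A = (148000 − 20100)/20100 = 6.36318
P(29) = 148000 / (1 + 6.36318·e^(−0.0687·29)) = 148000 / (1 + 6.36318·0.136381)
= 148000 / 1.86782 ≈ 79236.76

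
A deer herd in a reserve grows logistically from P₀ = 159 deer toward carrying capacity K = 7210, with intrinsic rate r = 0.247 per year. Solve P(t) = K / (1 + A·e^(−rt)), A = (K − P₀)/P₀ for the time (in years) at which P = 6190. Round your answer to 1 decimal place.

A = (7210 − 159)/159 = 44.34591
6190 = 7210/(1 + 44.34591·e^(−0.247t)) → 1 + 44.34591·e^(−0.247t) = 1.16478
e^(−0.247t) = 0.003716 → t = ln(269.11882)/0.247 = 5.59515/0.247

t ≈ 22.7 years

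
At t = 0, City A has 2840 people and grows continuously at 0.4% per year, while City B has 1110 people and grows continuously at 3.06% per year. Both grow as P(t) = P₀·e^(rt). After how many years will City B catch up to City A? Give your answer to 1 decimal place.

t ≈ 35.3 years

2840·e^(0.004t) = 1110·e^(0.0306t)
2840/1110 = e^((0.0306 − 0.004)t) → ln(2.55856) = 0.0266·t
t = 0.93944 / 0.0266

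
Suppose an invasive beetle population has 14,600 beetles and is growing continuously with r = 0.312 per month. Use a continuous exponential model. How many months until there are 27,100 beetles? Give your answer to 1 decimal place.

t ≈ 2.0 months

27100 = 14600 · e^(0.312·t)
t = ln(27100/14600) / 0.312 = ln(1.85616) / 0.312 = 0.61851 / 0.312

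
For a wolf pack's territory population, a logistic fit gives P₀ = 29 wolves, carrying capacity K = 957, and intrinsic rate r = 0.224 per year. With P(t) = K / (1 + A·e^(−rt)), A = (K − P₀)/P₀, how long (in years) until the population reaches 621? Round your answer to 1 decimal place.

A = (957 − 29)/29 = 32
621 = 957/(1 + 32·e^(−0.224t)) → 1 + 32·e^(−0.224t) = 1.54106
e^(−0.224t) = 0.016908 → t = ln(59.14286)/0.224 = 4.07996/0.224

t ≈ 18.2 years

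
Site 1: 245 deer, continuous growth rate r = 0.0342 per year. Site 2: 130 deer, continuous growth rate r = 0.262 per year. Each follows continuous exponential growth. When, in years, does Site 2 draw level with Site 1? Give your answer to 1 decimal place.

t ≈ 2.8 years

245·e^(0.0342t) = 130·e^(0.262t)
245/130 = e^((0.262 − 0.0342)t) → ln(1.88462) = 0.2278·t
t = 0.63372 / 0.2278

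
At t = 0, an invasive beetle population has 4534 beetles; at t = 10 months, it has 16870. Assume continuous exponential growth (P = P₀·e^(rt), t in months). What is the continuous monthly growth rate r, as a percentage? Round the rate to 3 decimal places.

16870 = 4534 · e^(r·10)
e^(10r) = 16870/4534 = 3.72078
r = ln(3.72078) / 10 = 1.31393 / 10

r ≈ 13.139% per month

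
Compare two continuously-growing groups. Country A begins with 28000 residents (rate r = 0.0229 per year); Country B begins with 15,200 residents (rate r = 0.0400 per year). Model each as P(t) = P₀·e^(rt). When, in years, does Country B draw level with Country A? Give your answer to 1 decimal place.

t ≈ 35.7 years

28000·e^(0.0229t) = 15200·e^(0.04t)
28000/15200 = e^((0.04 − 0.0229)t) → ln(1.84211) = 0.0171·t
t = 0.61091 / 0.0171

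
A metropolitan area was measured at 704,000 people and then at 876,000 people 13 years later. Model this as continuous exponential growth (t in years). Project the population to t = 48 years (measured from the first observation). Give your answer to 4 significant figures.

r = ln(876000/704000) / 13 ≈ 0.016814 per year
P(48) = 704000 · e^(0.016814·48) = 704000 · 2.24138 ≈ 1577933.77

≈ 1,578,000 people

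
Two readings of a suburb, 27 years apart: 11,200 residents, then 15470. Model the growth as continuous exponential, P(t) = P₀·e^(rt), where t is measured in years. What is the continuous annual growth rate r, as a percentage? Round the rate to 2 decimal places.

r ≈ 1.20% per year

15470 = 11200 · e^(r·27)
e^(27r) = 15470/11200 = 1.38125
r = ln(1.38125) / 27 = 0.32299 / 27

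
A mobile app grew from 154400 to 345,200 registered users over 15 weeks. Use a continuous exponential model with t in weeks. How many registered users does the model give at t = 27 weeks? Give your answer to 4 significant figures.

≈ 657,100 registered users

r = ln(345200/154400) / 15 ≈ 0.053638 per week
P(27) = 154400 · e^(0.053638·27) = 154400 · 4.25561 ≈ 657066.88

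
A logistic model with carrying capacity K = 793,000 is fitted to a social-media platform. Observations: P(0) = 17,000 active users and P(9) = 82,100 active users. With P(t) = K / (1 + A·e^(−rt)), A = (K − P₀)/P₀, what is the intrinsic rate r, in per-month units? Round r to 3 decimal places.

A = (793000 − 17000)/17000 = 45.64706
82100 = 793000/(1 + 45.64706·e^(−r·9)) → e^(−9r) = (9.65895 − 1)/45.64706 = 0.189694
r = −ln(0.189694)/9 = 1.66235/9

r ≈ 0.185 per month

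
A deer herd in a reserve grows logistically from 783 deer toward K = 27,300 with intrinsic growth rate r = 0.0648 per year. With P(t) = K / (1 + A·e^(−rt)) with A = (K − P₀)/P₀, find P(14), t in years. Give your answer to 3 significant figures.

A = (27300 − 783)/783 = 33.8659
P(14) = 27300 / (1 + 33.8659·e^(−0.0648·14)) = 27300 / (1 + 33.8659·0.403653)
= 27300 / 14.67007 ≈ 1860.93

≈ 1,860 deer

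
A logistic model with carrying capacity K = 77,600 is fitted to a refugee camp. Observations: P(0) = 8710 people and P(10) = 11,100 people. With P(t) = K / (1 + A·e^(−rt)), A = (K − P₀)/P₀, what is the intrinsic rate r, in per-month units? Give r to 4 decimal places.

A = (77600 − 8710)/8710 = 7.9093
11100 = 77600/(1 + 7.9093·e^(−r·10)) → e^(−10r) = (6.99099 − 1)/7.9093 = 0.757462
r = −ln(0.757462)/10 = 0.27778/10

r ≈ 0.0278 per month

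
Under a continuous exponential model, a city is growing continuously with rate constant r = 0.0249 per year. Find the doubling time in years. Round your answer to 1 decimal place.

doubling time = ln(2) / |r| = 0.69315 / 0.0249

doubling time ≈ 27.8 years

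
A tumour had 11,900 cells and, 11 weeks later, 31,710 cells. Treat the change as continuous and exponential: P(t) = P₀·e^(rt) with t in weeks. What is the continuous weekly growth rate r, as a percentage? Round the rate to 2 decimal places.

31710 = 11900 · e^(r·11)
e^(11r) = 31710/11900 = 2.66471
r = ln(2.66471) / 11 = 0.98009 / 11

r ≈ 8.91% per week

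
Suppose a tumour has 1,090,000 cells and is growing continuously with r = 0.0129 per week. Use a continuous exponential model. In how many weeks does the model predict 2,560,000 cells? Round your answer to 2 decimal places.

t ≈ 66.19 weeks

2560000 = 1090000 · e^(0.0129·t)
t = ln(2560000/1090000) / 0.0129 = ln(2.34862) / 0.0129 = 0.85383 / 0.0129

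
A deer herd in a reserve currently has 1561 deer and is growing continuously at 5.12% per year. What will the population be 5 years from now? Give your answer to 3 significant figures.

P(5) = 1561 · e^(0.0512·5) = 1561 · e^(0.256)
= 1561 · 1.29175 ≈ 2016.43

≈ 2,020 deer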